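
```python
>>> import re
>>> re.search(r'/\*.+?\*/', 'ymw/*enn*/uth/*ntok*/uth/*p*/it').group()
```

'/*enn*/'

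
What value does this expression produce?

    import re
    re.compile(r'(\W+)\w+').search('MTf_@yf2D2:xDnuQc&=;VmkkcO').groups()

The match spans [4:10] → '@yf2D2'.
Captured: group 1 = '@'.

('@',)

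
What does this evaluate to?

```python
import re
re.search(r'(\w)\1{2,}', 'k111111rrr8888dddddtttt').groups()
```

('1',)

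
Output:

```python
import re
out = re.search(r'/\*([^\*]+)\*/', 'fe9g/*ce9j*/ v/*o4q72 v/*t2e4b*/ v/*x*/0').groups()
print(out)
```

`re.search` scans for the first position where the pattern succeeds.
The match spans [4:12] → '/*ce9j*/'.
Captured: group 1 = 'ce9j'.

('ce9j',)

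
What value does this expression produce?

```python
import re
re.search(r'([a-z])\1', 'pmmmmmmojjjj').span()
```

After group 1 captures some text, `\1` only succeeds where that same text appears again.
The match spans [1:3] → 'mm'.

(1, 3)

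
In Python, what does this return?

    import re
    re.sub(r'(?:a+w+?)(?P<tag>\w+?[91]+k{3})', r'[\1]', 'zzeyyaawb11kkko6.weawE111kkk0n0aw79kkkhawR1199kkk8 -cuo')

'zzeyy[b11kkk]o6.we[E111kkk]0n0[79kkk]h[R1199kkk]8 -cuo'

This matches one or more of the literal 'a', then one or more of a literal 'w' (lazy) (non-capturing group); then one or more of a word character (lazy), then one or more of one of [91], then exactly 3 of a literal 'k' (captured as 'tag').
A non-greedy quantifier consumes as few characters as it can — just enough that the remainder of the pattern still matches from where it stops; whatever follows it matches normally.
Matches: at [5:14] → 'aawb11kkk'; at [19:28] → 'awE111kkk'; at [31:38] → 'aw79kkk'; at [39:49] → 'awR1199kkk'.
Each match is replaced using the text its own group 1 captured.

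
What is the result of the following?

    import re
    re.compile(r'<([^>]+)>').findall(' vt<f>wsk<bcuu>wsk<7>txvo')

['f', 'bcuu', '7']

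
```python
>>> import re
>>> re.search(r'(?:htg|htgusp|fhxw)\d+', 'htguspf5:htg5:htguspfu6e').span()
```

(9, 13)

`search` walks the string left to right and returns the first match it finds.
The match spans [9:13] → 'htg5'.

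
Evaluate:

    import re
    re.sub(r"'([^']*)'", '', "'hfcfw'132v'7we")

"132v'7we"

Each match is replaced by ''.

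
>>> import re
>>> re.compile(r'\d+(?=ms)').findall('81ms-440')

Because the assertion is zero-width, the text it checks is not consumed and won't appear in the result.
Since nothing is captured, `findall` lists the 1 matched substring directly.

['81']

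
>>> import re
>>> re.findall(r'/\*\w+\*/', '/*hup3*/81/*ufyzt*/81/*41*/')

Walking the string: at [0:8] → '/*hup3*/'; at [10:19] → '/*ufyzt*/'; at [21:27] → '/*41*/'.
With no groups in the pattern, `findall` gives back each whole match — 3 here.

['/*hup3*/', '/*ufyzt*/', '/*41*/']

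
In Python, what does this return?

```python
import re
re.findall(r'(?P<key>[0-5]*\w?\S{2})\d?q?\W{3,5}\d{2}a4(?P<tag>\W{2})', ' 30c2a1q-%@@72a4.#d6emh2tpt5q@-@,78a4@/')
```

The pattern matches zero or more of a character in [0-5], then optionally a word character, then exactly 2 of a non-whitespace character (captured as 'key'); then optionally a digit, then optionally a literal 'q', then 3 to 5 of a non-word character; then exactly 2 of a digit, then the literal 'a4'; then exactly 2 of a non-word character (captured as 'tag').
Matches: at [1:18] match '30c2a1q-%@@72a4.#', groups = ('30c2a', '.#'); at [23:39] match '2tpt5q@-@,78a4@/', groups = ('2tpt', '@/').
Multiple groups make `findall` return tuples — one 2-tuple for each match.

[('30c2a', '.#'), ('2tpt', '@/')]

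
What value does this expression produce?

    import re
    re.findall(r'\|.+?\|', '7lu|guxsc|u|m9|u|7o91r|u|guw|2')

['|guxsc|', '|m9|', '|7o91r|', '|guw|']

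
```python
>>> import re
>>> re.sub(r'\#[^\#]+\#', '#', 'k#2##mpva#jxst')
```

'k##jxst'

Matches: at [1:4] → '#2#'; at [4:10] → '#mpva#'.
Each match is replaced by '#'.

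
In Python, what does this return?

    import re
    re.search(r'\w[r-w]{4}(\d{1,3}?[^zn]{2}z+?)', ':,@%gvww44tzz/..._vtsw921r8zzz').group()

'_vtsw921r8z'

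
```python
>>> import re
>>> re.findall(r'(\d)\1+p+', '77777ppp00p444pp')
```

The backreference `\1` re-matches whatever the first group consumed, character for character.
`findall` collects group 1 from each match (3 total).

['7', '0', '4']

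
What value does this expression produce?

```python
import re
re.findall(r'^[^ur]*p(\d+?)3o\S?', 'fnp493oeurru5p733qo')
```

The pattern matches anchored at the start of the string; then zero or more of any character except [ur], then a literal 'p'; then one or more of a digit (lazy) (captured); then the literal '3o', then optionally a non-whitespace character.
Walking the string: at [0:8] match 'fnp493oe', group 1 = '49'.
Because there's exactly one group, `findall` drops the full match and keeps group 1 from the one hit.

['49']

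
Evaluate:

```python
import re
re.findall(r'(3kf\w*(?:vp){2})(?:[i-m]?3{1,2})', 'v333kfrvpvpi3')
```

This matches the literal '3kf', then zero or more of a word character, then the literal 'vp' repeated 2 times (captured); then optionally a character in [i-m], then 1 to 2 of the literal '3' (non-capturing group).
Matches: at [3:13] match '3kfrvpvpi3', group 1 = '3kfrvpvp'.
`findall` collects group 1 from the one match (1 total).

['3kfrvpvp']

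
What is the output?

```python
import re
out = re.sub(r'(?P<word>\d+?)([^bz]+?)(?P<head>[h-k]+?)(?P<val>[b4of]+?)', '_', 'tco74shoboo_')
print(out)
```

The pattern matches one or more of a digit (lazy) (captured as 'word'); then one or more of any character except [bz] (lazy) (captured); then one or more of a character in [h-k] (lazy) (captured as 'head'); then one or more of one of [b4of] (lazy) (captured as 'val').
A non-greedy quantifier consumes as few characters as it can — just enough that the remainder of the pattern still matches from where it stops; whatever follows it matches normally.
Matches: at [3:8] → '74sho'.
Each match is replaced by '_'.

tco_boo_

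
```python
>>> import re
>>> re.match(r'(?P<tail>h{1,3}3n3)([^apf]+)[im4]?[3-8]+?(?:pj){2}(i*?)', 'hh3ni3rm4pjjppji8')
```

None

With `match`, the pattern is implicitly anchored at the beginning.
Here the string doesn't start with a match, so the call returns None.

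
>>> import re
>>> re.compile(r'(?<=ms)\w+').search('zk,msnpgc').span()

Because the assertion is zero-width, the text it checks is not consumed and won't appear in the result.
`re.search` tries every starting position until one works.
The match spans [5:9] → 'npgc'.

(5, 9)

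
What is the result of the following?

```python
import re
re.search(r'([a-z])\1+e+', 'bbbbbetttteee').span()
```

`\1` has to match the exact text group 1 already captured.
`re.search` scans for the first position where the pattern succeeds.
The match spans [0:6] → 'bbbbbe'.
Captured: group 1 = 'b'.

(0, 6)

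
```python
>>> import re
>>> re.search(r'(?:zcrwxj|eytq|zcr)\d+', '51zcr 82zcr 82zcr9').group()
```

`re.search` scans for the first position where the pattern succeeds.
The match spans [14:18] → 'zcr9'.

'zcr9'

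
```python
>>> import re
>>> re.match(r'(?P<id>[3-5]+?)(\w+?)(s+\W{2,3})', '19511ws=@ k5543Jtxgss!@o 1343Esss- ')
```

This matches one or more of a character in [3-5] (lazy) (captured as 'id'); then one or more of a word character (lazy) (captured); then one or more of a literal 's', then 2 to 3 of a non-word character (captured).
`match` is anchored at position 0; if the pattern doesn't fit there, it returns None.
Here the pattern fails at index 0, so the call returns None.

None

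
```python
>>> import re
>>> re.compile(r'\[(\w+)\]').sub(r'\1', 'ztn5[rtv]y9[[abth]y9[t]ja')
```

'ztn5rtvy9[abthy9tja'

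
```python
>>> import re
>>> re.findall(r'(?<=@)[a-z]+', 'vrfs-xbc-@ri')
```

The positive lookaround only admits positions where the adjacent text matches; those characters stay outside the span.
`findall` yields the raw match text (1 of them) because the pattern has no groups.

['ri']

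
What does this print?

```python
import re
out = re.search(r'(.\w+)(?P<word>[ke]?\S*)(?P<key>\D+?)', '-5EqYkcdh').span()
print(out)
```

This matches any character, then one or more of a word character (captured); then optionally one of [ke], then zero or more of a non-whitespace character (captured as 'word'); then one or more of a non-digit (lazy) (captured as 'key').
The match spans [0:9] → '-5EqYkcdh'.

(0, 9)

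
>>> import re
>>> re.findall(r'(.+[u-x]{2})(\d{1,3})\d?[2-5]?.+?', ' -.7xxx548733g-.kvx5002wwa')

Multiple groups make `findall` return tuples — one 2-tuple for the one match.

[(' -.7xxx548733g-.kvx', '500')]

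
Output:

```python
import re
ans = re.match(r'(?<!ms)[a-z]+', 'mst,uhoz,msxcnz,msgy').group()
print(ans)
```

A negative assertion filters positions out without eating any characters.
`re.match` only tries the pattern at the start of the string.
The match spans [0:3] → 'mst'.

mst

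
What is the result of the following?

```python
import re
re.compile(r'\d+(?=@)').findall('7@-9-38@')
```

['7', '38']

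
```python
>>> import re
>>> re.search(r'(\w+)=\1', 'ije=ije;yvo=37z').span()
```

`\1` has to match the exact text group 1 already captured.
`re.search` scans for the first position where the pattern succeeds.
The match spans [0:7] → 'ije=ije'.
Captured: group 1 = 'ije'.

(0, 7)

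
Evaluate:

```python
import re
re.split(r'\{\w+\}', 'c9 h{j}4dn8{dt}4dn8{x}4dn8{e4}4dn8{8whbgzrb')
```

['c9 h', '4dn8', '4dn8', '4dn8', '4dn8{8whbgzrb']

Matches to split on: at [4:7] → '{j}'; at [11:15] → '{dt}'; at [19:22] → '{x}'; at [26:30] → '{e4}'.
Each match becomes a cut point; 5 segments remain.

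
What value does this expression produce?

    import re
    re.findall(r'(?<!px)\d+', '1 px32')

['1', '2']

A negative assertion filters positions out without eating any characters.
With no groups in the pattern, `findall` gives back each whole match — 2 here.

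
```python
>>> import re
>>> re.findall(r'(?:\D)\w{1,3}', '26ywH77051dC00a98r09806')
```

The pattern matches a non-digit (non-capturing group); then 1 to 3 of a word character.
`findall` yields the raw match text (3 of them) because the pattern has no groups.

['ywH7', 'dC00', 'a98r']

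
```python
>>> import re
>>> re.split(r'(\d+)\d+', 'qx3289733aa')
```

['qx', '328973', 'aa']

The pattern matches one or more of a digit (captured); then one or more of a digit.
Matches to split on: at [2:9] → '3289733'.
The group in the pattern means `split` returns the separators' captures alongside the pieces.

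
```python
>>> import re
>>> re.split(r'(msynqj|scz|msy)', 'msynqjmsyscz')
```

['', 'msynqj', '', 'msy', '', 'scz', '']

`|` is ordered: at each position the engine commits to the first alternative that works.
Matches to split on: at [0:6] → 'msynqj'; at [6:9] → 'msy'; at [9:12] → 'scz'.
`re.split` interleaves the captured-group text with the surrounding fragments.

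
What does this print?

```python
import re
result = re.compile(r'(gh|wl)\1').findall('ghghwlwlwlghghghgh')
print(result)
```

['gh', 'wl', 'gh', 'gh']

`\1` is not a pattern — it's the concrete string captured by group 1, re-applied verbatim.
`findall` collects group 1 from each match (4 total).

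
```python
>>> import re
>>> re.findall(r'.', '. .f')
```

['.', ' ', '.', 'f']

The pattern matches any character.
With no groups in the pattern, `findall` gives back each whole match — 4 here.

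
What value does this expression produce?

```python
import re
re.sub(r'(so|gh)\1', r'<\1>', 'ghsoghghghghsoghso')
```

'ghso<gh><gh>soghso'

`\1` is not a pattern — it's the concrete string captured by group 1, re-applied verbatim.
Each match is replaced using the text its own group 1 captured.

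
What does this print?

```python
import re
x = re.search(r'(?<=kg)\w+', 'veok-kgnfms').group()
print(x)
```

nfms

The positive lookaround only admits positions where the adjacent text matches; those characters stay outside the span.
The match spans [7:11] → 'nfms'.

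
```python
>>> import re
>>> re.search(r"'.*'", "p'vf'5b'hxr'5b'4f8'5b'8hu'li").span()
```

The match spans [1:26] → "'vf'5b'hxr'5b'4f8'5b'8hu'".

(1, 26)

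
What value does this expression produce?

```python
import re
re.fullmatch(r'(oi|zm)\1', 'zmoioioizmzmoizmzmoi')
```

`\1` is not a pattern — it's the concrete string captured by group 1, re-applied verbatim.
`re.fullmatch` requires the pattern to consume the entire string.
Here the string isn't matched end-to-end, so the call returns None.

None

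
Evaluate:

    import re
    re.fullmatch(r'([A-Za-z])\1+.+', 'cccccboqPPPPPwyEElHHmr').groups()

('c',)

The match spans [0:22] → 'cccccboqPPPPPwyEElHHmr'.
Captured: group 1 = 'c'.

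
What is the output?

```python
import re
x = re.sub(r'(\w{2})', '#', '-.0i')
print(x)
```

-.#

Pattern: exactly 2 of a word character (captured).
`sub` substitutes '#' at each match site.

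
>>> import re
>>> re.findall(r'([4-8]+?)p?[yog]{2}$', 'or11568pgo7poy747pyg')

One capturing group, so `findall` returns just the captured substring from the one match — 1 in all.

['747']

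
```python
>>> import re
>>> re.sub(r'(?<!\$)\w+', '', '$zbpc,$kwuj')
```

'$z,$k'

The negative lookahead/lookbehind blocks any match where the forbidden context is present.
`sub` substitutes '' at each match site.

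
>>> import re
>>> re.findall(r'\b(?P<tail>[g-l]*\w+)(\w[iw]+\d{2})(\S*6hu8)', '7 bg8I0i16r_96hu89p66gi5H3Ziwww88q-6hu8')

[('bg8I0i16r_96hu89p66gi5H3Ziw', 'ww88', 'q-6hu8')]

This matches a word boundary (`\b`, zero-width); then zero or more of a character in [g-l], then one or more of a word character (captured as 'tail'); then a word character, then one or more of one of [iw], then exactly 2 of a digit (captured); then zero or more of a non-whitespace character, then the literal '6hu', then a literal '8' (captured).
Matches: at [2:39] match 'bg8I0i16r_96hu89p66gi5H3Ziwww88q-6hu8', groups = ('bg8I0i16r_96hu89p66gi5H3Ziw', 'ww88', 'q-6hu8').
With 3 capturing groups, `findall` returns a 3-tuple per match.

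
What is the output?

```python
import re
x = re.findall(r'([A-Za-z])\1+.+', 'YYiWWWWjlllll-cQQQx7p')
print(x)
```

['Y']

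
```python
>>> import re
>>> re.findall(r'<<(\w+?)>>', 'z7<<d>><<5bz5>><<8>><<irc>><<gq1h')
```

['d', '5bz5', '8', 'irc']

Matches: at [2:7] match '<<d>>', group 1 = 'd'; at [7:15] match '<<5bz5>>', group 1 = '5bz5'; at [15:20] match '<<8>>', group 1 = '8'; at [20:27] match '<<irc>>', group 1 = 'irc'.
With a single group, `findall` returns only what that group captured — 4 items.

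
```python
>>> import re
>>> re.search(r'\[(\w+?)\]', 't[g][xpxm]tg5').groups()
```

('g',)

`re.search` tries every starting position until one works.
The match spans [1:4] → '[g]'.
Captured: group 1 = 'g'.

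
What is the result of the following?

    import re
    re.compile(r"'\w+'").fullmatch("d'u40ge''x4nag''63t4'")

None

For `fullmatch`, every character of the input must be accounted for by the pattern.
Here the string isn't matched end-to-end, so the call returns None.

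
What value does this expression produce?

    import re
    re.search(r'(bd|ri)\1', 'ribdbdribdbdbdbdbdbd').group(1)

'bd'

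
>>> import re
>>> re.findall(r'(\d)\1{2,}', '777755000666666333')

['7', '0', '6', '3']

A backreference is literal: `\1` must see the identical characters the first group matched.
Walking the string: at [0:4] match '7777', group 1 = '7'; at [6:9] match '000', group 1 = '0'; at [9:15] match '666666', group 1 = '6'; at [15:18] match '333', group 1 = '3'.
`findall` collects group 1 from each match (4 total).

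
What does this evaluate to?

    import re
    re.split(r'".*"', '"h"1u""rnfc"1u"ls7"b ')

The string is cut at each match, leaving 2 pieces.

['', 'b ']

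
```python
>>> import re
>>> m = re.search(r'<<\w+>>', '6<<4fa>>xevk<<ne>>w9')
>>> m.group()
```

'<<4fa>>'

`re.search` scans for the first position where the pattern succeeds.
The match spans [1:8] → '<<4fa>>'.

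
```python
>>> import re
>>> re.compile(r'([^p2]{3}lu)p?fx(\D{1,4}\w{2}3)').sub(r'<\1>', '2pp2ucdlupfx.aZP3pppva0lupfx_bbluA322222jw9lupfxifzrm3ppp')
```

'2pp2<ucdlu>ppp<va0lu>22222<jw9lu>ppp'

`\1` in the replacement pulls in group 1's text for each match.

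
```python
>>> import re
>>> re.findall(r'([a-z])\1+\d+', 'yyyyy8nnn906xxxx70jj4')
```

['y', 'n', 'x', 'j']

The backreference `\1` re-matches whatever the first group consumed, character for character.
Matches: at [0:6] match 'yyyyy8', group 1 = 'y'; at [6:12] match 'nnn906', group 1 = 'n'; at [12:18] match 'xxxx70', group 1 = 'x'; at [18:21] match 'jj4', group 1 = 'j'.
Because there's exactly one group, `findall` drops the full match and keeps group 1 from each hit.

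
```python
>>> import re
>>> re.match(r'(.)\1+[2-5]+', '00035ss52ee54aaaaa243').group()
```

`re.match` won't scan ahead — the pattern has to work from the very first character.
The match spans [0:5] → '00035'.

'00035'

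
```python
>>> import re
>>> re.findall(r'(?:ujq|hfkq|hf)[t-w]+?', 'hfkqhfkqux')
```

`findall` yields the raw match text (1 of them) because the pattern has no groups.

['hfkqu']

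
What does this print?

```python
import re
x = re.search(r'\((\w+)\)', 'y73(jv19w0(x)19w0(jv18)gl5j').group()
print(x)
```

`re.search` scans for the first position where the pattern succeeds.
The match spans [10:13] → '(x)'.
Captured: group 1 = 'x'.

(x)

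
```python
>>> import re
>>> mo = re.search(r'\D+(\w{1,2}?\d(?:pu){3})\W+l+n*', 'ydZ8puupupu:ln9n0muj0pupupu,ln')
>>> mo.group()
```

'muj0pupupu,ln'

This matches one or more of a non-digit; then 1 to 2 of a word character (lazy), then a digit, then the literal 'pu' repeated 3 times (captured); then one or more of a non-word character, then one or more of the literal 'l', then zero or more of the literal 'n'.
The match spans [17:30] → 'muj0pupupu,ln'.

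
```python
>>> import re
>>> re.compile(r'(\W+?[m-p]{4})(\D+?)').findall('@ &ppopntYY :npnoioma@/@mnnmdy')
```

[('@ &ppop', 'n'), (' :npno', 'i'), ('@/@mnnm', 'd')]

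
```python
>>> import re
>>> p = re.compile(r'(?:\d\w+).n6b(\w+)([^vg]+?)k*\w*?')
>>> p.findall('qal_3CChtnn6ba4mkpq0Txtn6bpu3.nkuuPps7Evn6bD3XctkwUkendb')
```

This matches a digit, then one or more of a word character (non-capturing group); then any character, then the literal 'n6b'; then one or more of a word character (captured); then one or more of any character except [vg] (lazy) (captured); then zero or more of the literal 'k', then zero or more of a word character (lazy).
With the lazy modifier that quantifier settles for the fewest repetitions that let the rest of the pattern succeed (the atoms after it are unaffected and can still be greedy).
Matches: at [4:30] match '3CChtnn6ba4mkpq0Txtn6bpu3.', groups = ('pu3', '.'); at [37:56] match '7Evn6bD3XctkwUkendb', groups = ('D3XctkwUkend', 'b').
2 groups means each result is a tuple of 2 captured strings — 2 here.

[('pu3', '.'), ('D3XctkwUkend', 'b')]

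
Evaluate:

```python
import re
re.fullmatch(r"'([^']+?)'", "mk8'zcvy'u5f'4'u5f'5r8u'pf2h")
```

None

`re.fullmatch` is like wrapping the pattern in `^…$` (in single-line mode).
Here the string isn't matched end-to-end, so the call returns None.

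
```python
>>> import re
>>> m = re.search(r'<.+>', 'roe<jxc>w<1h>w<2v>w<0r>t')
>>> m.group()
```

'<jxc>w<1h>w<2v>w<0r>'

The match spans [3:23] → '<jxc>w<1h>w<2v>w<0r>'.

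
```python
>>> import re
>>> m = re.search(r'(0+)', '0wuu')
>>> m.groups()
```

Pattern: one or more of a literal '0' (captured).
`re.search` tries every starting position until one works.
The match spans [0:1] → '0'.
Captured: group 1 = '0'.

('0',)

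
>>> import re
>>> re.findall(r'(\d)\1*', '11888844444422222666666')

['1', '8', '4', '2', '6']

A backreference is literal: `\1` must see the identical characters the first group matched.
Scanning left to right: at [0:2] match '11', group 1 = '1'; at [2:6] match '8888', group 1 = '8'; at [6:12] match '444444', group 1 = '4'; at [12:17] match '22222', group 1 = '2'; at [17:23] match '666666', group 1 = '6'.
Because there's exactly one group, `findall` drops the full match and keeps group 1 from each hit.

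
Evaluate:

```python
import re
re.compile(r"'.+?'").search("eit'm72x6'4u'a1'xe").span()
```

(3, 10)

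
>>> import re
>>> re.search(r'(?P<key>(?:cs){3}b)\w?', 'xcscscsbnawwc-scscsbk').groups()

('cscscsb',)

The match spans [1:9] → 'cscscsbn'.
Captured: group 1 = 'cscscsb'.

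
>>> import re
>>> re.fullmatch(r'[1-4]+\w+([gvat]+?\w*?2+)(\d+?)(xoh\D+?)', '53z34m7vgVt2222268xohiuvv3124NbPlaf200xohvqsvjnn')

The pattern matches one or more of a character in [1-4]; then one or more of a word character; then one or more of one of [gvat] (lazy), then zero or more of a word character (lazy), then one or more of a literal '2' (captured); then one or more of a digit (lazy) (captured); then the literal 'xoh', then one or more of a non-digit (lazy) (captured).
For `fullmatch`, every character of the input must be accounted for by the pattern.
Here the pattern can't cover the whole string, so the call returns None.

None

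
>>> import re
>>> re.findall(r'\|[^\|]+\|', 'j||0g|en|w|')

['|0g|', '|w|']

No capturing groups, so `findall` returns the 2 full match strings.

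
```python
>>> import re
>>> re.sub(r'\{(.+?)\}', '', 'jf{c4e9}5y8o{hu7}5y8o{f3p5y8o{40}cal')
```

`sub` substitutes '' at each match site.

'jf5y8o5y8ocal'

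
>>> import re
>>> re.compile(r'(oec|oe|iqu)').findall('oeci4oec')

Alternation isn't longest-match — the leftmost alternative that fits at this position is chosen.
With a single group, `findall` returns only what that group captured — 2 items.

['oec', 'oec']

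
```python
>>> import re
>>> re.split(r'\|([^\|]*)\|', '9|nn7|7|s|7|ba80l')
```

['9', 'nn7', '7', 's', '7|ba80l']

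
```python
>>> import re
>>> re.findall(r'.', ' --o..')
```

[' ', '-', '-', 'o', '.', '.']

No capturing groups, so `findall` returns the 6 full match strings.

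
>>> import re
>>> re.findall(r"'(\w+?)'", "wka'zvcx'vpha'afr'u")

Because there's exactly one group, `findall` drops the full match and keeps group 1 from each hit.

['zvcx', 'afr']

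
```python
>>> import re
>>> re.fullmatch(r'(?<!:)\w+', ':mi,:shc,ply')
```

None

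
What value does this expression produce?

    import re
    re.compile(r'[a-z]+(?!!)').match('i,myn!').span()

(0, 1)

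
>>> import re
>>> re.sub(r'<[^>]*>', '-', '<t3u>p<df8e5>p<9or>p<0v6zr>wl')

Each match is replaced by '-'.

'-p-p-p-wl'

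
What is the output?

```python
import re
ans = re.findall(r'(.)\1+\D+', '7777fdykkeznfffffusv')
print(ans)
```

['7']

After group 1 captures some text, `\1` only succeeds where that same text appears again.
Matches: at [0:20] match '7777fdykkeznfffffusv', group 1 = '7'.
With a single group, `findall` returns only what that group captured — 1 item.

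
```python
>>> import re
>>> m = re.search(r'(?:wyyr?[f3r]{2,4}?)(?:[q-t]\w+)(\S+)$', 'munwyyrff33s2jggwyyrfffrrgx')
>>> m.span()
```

(3, 27)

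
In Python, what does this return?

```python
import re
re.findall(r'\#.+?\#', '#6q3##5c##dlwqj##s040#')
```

['#6q3#', '#5c#', '#dlwqj#', '#s040#']

Because the quantifier is non-greedy, it stops expanding at the earliest point where the rest of the pattern can succeed.
`findall` yields the raw match text (4 of them) because the pattern has no groups.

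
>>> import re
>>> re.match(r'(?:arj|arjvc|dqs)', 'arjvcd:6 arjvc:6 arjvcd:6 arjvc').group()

'arj'

`|` is ordered: at each position the engine commits to the first alternative that works.
`match` is anchored at position 0; if the pattern doesn't fit there, it returns None.
The match spans [0:3] → 'arj'.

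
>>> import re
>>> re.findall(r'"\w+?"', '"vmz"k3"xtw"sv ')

['"vmz"', '"xtw"']

With no groups in the pattern, `findall` gives back each whole match — 2 here.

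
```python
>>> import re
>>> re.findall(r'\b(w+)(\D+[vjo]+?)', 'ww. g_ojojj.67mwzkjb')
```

[('ww', '. g_ojojj')]

The pattern matches a word boundary (`\b`, zero-width); then one or more of a literal 'w' (captured); then one or more of a non-digit, then one or more of one of [vjo] (lazy) (captured).
`findall` packs the 2 group values into a tuple for every match.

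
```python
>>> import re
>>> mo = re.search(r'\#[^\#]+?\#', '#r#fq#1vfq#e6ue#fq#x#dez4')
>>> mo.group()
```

`re.search` scans for the first position where the pattern succeeds.
The match spans [0:3] → '#r#'.

'#r#'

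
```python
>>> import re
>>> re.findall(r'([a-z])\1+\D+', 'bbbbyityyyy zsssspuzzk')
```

['b']

`\1` has to match the exact text group 1 already captured.
Matches: at [0:22] match 'bbbbyityyyy zsssspuzzk', group 1 = 'b'.
One capturing group, so `findall` returns just the captured substring from the one match — 1 in all.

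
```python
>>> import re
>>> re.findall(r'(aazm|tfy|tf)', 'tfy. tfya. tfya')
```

['tfy', 'tfy', 'tfy']

Branches in `(...|...)` are attempted left-to-right; the first branch that allows the whole pattern to succeed is taken.
Matches: at [0:3] match 'tfy', group 1 = 'tfy'; at [5:8] match 'tfy', group 1 = 'tfy'; at [11:14] match 'tfy', group 1 = 'tfy'.
With a single group, `findall` returns only what that group captured — 3 items.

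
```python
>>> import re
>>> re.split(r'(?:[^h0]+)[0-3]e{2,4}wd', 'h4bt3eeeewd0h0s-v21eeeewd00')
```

Each match becomes a cut point; 3 segments remain.

['h', '0h0', '00']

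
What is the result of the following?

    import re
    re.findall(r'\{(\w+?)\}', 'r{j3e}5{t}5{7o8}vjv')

['j3e', 't', '7o8']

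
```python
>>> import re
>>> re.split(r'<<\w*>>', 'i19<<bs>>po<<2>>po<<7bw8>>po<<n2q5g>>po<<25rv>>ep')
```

['i19', 'po', 'po', 'po', 'po', 'ep']

Splitting on the pattern gives 6 pieces.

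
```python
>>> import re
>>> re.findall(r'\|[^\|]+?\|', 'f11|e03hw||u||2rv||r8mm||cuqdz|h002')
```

Walking the string: at [3:10] → '|e03hw|'; at [10:13] → '|u|'; at [13:18] → '|2rv|'; at [18:24] → '|r8mm|'; at [24:31] → '|cuqdz|'.
No capturing groups, so `findall` returns the 5 full match strings.

['|e03hw|', '|u|', '|2rv|', '|r8mm|', '|cuqdz|']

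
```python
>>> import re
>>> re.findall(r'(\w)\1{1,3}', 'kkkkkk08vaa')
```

`\1` has to match the exact text group 1 already captured.
`findall` collects group 1 from each match (3 total).

['k', 'k', 'a']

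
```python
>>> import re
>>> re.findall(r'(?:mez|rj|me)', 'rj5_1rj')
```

['rj', 'rj']

No capturing groups, so `findall` returns the 2 full match strings.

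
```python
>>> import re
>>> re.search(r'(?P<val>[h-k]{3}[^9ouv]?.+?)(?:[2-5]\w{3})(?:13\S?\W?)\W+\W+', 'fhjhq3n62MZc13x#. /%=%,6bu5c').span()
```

(1, 23)

Pattern: exactly 3 of a character in [h-k], then optionally any character except [9ouv], then one or more of any character (lazy) (captured as 'val'); then a character in [2-5], then exactly 3 of a word character (non-capturing group); then the literal '13', then optionally a non-whitespace character, then optionally a non-word character (non-capturing group); then one or more of a non-word character; then one or more of a non-word character.
`search` walks the string left to right and returns the first match it finds.
The match spans [1:23] → 'hjhq3n62MZc13x#. /%=%,'.
Captured: group 1 = 'hjhq3n6'.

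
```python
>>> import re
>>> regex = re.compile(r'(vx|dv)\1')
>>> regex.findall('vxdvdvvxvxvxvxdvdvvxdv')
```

['dv', 'vx', 'vx', 'dv']

`\1` is not a pattern — it's the concrete string captured by group 1, re-applied verbatim.
With a single group, `findall` returns only what that group captured — 4 items.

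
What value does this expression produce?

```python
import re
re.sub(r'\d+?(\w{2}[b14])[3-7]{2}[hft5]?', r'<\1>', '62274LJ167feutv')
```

`\1` in the replacement pulls in group 1's text for each match.

'<LJ1>eutv'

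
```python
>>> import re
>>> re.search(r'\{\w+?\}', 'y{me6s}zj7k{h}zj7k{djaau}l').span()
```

(1, 7)

`search` walks the string left to right and returns the first match it finds.
The match spans [1:7] → '{me6s}'.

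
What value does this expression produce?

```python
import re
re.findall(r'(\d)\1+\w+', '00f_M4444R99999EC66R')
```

['0']

A backreference is literal: `\1` must see the identical characters the first group matched.
Scanning left to right: at [0:20] match '00f_M4444R99999EC66R', group 1 = '0'.
Because there's exactly one group, `findall` drops the full match and keeps group 1 from the one hit.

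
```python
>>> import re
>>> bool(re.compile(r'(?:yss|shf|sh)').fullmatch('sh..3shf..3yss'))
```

`fullmatch` succeeds only if the pattern covers the string from start to end.
Here the pattern can't cover the whole string, so the call returns None, and `bool(None)` is False.

False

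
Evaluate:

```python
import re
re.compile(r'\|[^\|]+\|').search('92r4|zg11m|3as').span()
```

(4, 11)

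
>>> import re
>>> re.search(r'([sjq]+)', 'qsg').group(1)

The pattern matches one or more of one of [sjq] (captured).
Unlike `match`, `search` isn't anchored — it looks for the pattern anywhere in the string.
The match spans [0:2] → 'qs'.
Captured: group 1 = 'qs'.

'qs'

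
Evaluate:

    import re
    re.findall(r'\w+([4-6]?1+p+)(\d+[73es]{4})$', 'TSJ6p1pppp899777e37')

`findall` packs the 2 group values into a tuple for every match.

[('1pppp', '899777e37')]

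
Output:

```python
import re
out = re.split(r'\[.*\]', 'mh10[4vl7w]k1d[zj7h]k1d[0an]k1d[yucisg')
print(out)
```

Splitting on the pattern gives 2 pieces.

['mh10', 'k1d[yucisg']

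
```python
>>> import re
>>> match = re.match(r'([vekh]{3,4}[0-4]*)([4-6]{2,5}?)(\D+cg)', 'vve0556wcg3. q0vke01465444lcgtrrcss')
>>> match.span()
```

This matches 3 to 4 of one of [vekh], then zero or more of a character in [0-4] (captured); then 2 to 5 of a character in [4-6] (lazy) (captured); then one or more of a non-digit, then the literal 'cg' (captured).
`re.match` won't scan ahead — the pattern has to work from the very first character.
The match spans [0:10] → 'vve0556wcg'.
Captured: group 1 = 'vve0', group 2 = '556', group 3 = 'wcg'.

(0, 10)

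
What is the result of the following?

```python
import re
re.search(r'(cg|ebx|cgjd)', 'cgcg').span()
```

(0, 2)

`search` walks the string left to right and returns the first match it finds.
The match spans [0:2] → 'cg'.
Captured: group 1 = 'cg'.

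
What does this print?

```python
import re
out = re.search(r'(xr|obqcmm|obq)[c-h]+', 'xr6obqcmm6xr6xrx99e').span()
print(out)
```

`search` walks the string left to right and returns the first match it finds.
The match spans [3:7] → 'obqc'.
Captured: group 1 = 'obq'.

(3, 7)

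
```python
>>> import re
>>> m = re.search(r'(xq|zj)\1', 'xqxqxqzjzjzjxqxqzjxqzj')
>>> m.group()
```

`\1` is not a pattern — it's the concrete string captured by group 1, re-applied verbatim.
The match spans [0:4] → 'xqxq'.

'xqxq'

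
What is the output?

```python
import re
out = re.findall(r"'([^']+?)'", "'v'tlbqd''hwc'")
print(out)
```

['v', 'hwc']

Matches: at [0:3] match "'v'", group 1 = 'v'; at [9:14] match "'hwc'", group 1 = 'hwc'.
`findall` collects group 1 from each match (2 total).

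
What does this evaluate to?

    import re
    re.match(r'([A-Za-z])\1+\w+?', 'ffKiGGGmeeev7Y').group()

'ffK'

`\1` is not a pattern — it's the concrete string captured by group 1, re-applied verbatim.
With `match`, the pattern is implicitly anchored at the beginning.
The match spans [0:3] → 'ffK'.
Captured: group 1 = 'f'.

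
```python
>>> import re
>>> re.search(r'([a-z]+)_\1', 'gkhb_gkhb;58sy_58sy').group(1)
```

`\1` has to match the exact text group 1 already captured.
`search` walks the string left to right and returns the first match it finds.
The match spans [0:9] → 'gkhb_gkhb'.
Captured: group 1 = 'gkhb'.

'gkhb'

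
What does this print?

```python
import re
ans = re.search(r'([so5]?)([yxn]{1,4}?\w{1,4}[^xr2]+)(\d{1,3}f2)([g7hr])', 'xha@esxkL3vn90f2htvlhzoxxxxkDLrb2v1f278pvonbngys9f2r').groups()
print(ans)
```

('s', 'xkL3vn9', '0f2', 'h')

The pattern matches optionally one of [so5] (captured); then 1 to 4 of one of [yxn] (lazy), then 1 to 4 of a word character, then one or more of any character except [xr2] (captured); then 1 to 3 of a digit, then the literal 'f2' (captured); then one of [g7hr] (captured).
Unlike `match`, `search` isn't anchored — it looks for the pattern anywhere in the string.
The match spans [5:17] → 'sxkL3vn90f2h'.
Captured: group 1 = 's', group 2 = 'xkL3vn9', group 3 = '0f2', group 4 = 'h'.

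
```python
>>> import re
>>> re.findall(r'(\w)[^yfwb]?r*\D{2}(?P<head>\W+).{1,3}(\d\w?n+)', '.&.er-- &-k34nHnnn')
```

The pattern matches a word character (captured); then optionally any character except [yfwb], then zero or more of the literal 'r', then exactly 2 of a non-digit; then one or more of a non-word character (captured as 'head'); then 1 to 3 of any character; then a digit, then optionally a word character, then one or more of a literal 'n' (captured).
Matches: at [3:14] match 'er-- &-k34n', groups = ('e', ' &-', '4n').
Multiple groups make `findall` return tuples — one 3-tuple for the one match.

[('e', ' &-', '4n')]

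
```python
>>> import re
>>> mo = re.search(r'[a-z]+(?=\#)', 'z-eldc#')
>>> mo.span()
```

The `(?=…)`/`(?<=…)` assertion just peeks at neighbouring text; it doesn't advance the match position.
The match spans [2:6] → 'eldc'.

(2, 6)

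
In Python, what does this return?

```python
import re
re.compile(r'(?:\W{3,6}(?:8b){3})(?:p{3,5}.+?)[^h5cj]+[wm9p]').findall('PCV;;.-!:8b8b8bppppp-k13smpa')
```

`findall` yields the raw match text (1 of them) because the pattern has no groups.

[';;.-!:8b8b8bppppp-k13smp']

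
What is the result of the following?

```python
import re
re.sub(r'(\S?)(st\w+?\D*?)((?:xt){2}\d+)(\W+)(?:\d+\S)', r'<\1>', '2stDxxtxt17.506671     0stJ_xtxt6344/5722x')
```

This matches optionally a non-whitespace character (captured); then the literal 'st', then one or more of a word character (lazy), then zero or more of a non-digit (lazy) (captured); then the literal 'xt' repeated 2 times, then one or more of a digit (captured); then one or more of a non-word character (captured); then one or more of a digit, then a non-whitespace character (non-capturing group).
`\1` in the replacement pulls in group 1's text for each match.

'<2>     <0>'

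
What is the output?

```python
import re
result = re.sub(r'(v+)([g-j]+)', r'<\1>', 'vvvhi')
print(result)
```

<vvv>

Pattern: one or more of a literal 'v' (captured); then one or more of a character in [g-j] (captured).
Matches: at [0:5] → 'vvvhi'.
Each match is replaced using the text its own group 1 captured.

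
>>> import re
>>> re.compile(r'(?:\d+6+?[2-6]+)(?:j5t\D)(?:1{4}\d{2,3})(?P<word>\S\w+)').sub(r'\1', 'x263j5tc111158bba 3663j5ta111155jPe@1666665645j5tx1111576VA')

This matches one or more of a digit, then one or more of the literal '6' (lazy), then one or more of a character in [2-6] (non-capturing group); then the literal 'j5t', then a non-digit (non-capturing group); then exactly 4 of a literal '1', then 2 to 3 of a digit (non-capturing group); then a non-whitespace character, then one or more of a word character (captured as 'word').
Matches: at [1:17] → '263j5tc111158bba'; at [18:35] → '3663j5ta111155jPe'; at [36:59] → '1666665645j5tx1111576VA'.
The replacement refers to a captured group, so each match is rewritten using its own captured text.

'xbba jPe@VA'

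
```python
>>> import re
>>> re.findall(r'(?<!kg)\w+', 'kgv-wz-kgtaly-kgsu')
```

The negative lookahead/lookbehind blocks any match where the forbidden context is present.
Walking the string: at [0:3] → 'kgv'; at [4:6] → 'wz'; at [7:13] → 'kgtaly'; at [14:18] → 'kgsu'.
`findall` yields the raw match text (4 of them) because the pattern has no groups.

['kgv', 'wz', 'kgtaly', 'kgsu']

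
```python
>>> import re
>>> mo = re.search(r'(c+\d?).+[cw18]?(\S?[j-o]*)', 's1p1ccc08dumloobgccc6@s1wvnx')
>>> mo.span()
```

The pattern matches one or more of a literal 'c', then optionally a digit (captured); then one or more of any character, then optionally one of [cw18]; then optionally a non-whitespace character, then zero or more of a character in [j-o] (captured).
`re.search` tries every starting position until one works.
The match spans [4:28] → 'ccc08dumloobgccc6@s1wvnx'.
Captured: group 1 = 'ccc0', group 2 = ''.

(4, 28)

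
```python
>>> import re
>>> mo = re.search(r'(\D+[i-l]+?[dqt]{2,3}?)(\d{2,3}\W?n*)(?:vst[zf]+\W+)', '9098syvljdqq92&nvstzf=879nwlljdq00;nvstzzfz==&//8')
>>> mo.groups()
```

Pattern: one or more of a non-digit, then one or more of a character in [i-l] (lazy), then 2 to 3 of one of [dqt] (lazy) (captured); then 2 to 3 of a digit, then optionally a non-word character, then zero or more of a literal 'n' (captured); then the literal 'vst', then one or more of one of [zf], then one or more of a non-word character (non-capturing group).
`search` walks the string left to right and returns the first match it finds.
The match spans [4:22] → 'syvljdqq92&nvstzf='.
Captured: group 1 = 'syvljdqq', group 2 = '92&n'.

('syvljdqq', '92&n')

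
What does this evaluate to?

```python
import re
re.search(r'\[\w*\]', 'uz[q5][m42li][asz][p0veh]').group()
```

'[q5]'

`re.search` scans for the first position where the pattern succeeds.
The match spans [2:6] → '[q5]'.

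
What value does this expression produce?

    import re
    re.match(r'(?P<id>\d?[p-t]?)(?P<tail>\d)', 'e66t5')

None

Pattern: optionally a digit, then optionally a character in [p-t] (captured as 'id'); then a digit (captured as 'tail').
`re.match` only tries the pattern at the start of the string.
Here position 0 doesn't satisfy it, so the call returns None.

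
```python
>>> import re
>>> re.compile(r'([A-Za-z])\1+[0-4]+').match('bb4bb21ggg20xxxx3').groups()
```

The match spans [0:3] → 'bb4'.
Captured: group 1 = 'b'.

('b',)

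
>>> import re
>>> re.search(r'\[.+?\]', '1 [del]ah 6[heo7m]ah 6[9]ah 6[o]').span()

(2, 7)

Because the quantifier is non-greedy, it stops expanding at the earliest point where the rest of the pattern can succeed.
The match spans [2:7] → '[del]'.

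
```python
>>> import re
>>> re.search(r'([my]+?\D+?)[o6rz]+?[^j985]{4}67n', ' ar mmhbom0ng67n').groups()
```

Pattern: one or more of one of [my] (lazy), then one or more of a non-digit (lazy) (captured); then one or more of one of [o6rz] (lazy); then exactly 4 of any character except [j985], then the literal '67n'.
`search` walks the string left to right and returns the first match it finds.
The match spans [4:16] → 'mmhbom0ng67n'.
Captured: group 1 = 'mmhb'.

('mmhb',)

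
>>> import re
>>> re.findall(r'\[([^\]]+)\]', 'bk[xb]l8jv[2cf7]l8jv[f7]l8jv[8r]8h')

One capturing group, so `findall` returns just the captured substring from each match — 4 in all.

['xb', '2cf7', 'f7', '8r']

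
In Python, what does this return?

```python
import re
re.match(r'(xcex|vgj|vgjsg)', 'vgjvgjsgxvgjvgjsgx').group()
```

`re.match` only tries the pattern at the start of the string.
The match spans [0:3] → 'vgj'.
Captured: group 1 = 'vgj'.

'vgj'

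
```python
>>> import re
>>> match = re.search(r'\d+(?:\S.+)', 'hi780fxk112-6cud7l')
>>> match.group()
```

'780fxk112-6cud7l'

Pattern: one or more of a digit; then a non-whitespace character, then one or more of any character (non-capturing group).
Unlike `match`, `search` isn't anchored — it looks for the pattern anywhere in the string.
The match spans [2:18] → '780fxk112-6cud7l'.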